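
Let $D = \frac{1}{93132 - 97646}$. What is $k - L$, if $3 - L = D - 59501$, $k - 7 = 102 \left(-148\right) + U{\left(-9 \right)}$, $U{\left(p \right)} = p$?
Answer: $- \frac{336753429}{4514} \approx -74602.0$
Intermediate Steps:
$D = - \frac{1}{4514}$ ($D = \frac{1}{-4514} = - \frac{1}{4514} \approx -0.00022153$)
$k = -15098$ ($k = 7 + \left(102 \left(-148\right) - 9\right) = 7 - 15105 = -15098$)
$L = \frac{268601057}{4514}$ ($L = 3 - \left(- \frac{1}{4514} - 59501\right) = 3 - - \frac{268587515}{4514} = 3 + \frac{268587515}{4514} = \frac{268601057}{4514} \approx 59504.0$)
$k - L = -15098 - \frac{268601057}{4514} = - \frac{336753429}{4514}$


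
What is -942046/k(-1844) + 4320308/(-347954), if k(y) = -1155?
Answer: 23057051296/28706205 ≈ 803.21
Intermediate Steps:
-942046/k(-1844) + 4320308/(-347954) = -942046/(-1155) + 4320308/(-347954) = -942046*(-1/1155) + 4320308*(-1/347954) = 134578/165 - 2160154/173977 = 23057051296/28706205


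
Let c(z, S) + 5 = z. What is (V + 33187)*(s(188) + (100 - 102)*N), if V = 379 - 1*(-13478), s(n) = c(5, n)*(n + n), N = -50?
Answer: 4704400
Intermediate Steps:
c(z, S) = -5 + z
s(n) = 0 (s(n) = (-5 + 5)*(n + n) = 0*(2*n) = 0)
V = 13857 (V = 379 + 13478 = 13857)
(V + 33187)*(s(188) + (100 - 102)*N) = (13857 + 33187)*(0 + (100 - 102)*(-50)) = 47044*(0 - 2*(-50)) = 47044*(0 + 100) = 47044*100 = 4704400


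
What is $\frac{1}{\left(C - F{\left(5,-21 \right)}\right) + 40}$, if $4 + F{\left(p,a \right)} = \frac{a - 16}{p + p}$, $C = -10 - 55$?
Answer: $- \frac{10}{173} \approx -0.057803$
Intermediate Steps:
$C = -65$ ($C = -10 - 55 = -65$)
$F{\left(p,a \right)} = -4 + \frac{-16 + a}{2 p}$ ($F{\left(p,a \right)} = -4 + \frac{a - 16}{p + p} = -4 + \frac{-16 + a}{2 p}$)
$\frac{1}{\left(C - F{\left(5,-21 \right)}\right) + 40} = \frac{1}{\left(-65 - \frac{-16 - 21 - 40}{2 \cdot 5}\right) + 40} = \frac{1}{\left(-65 - \frac{1}{2} \cdot \frac{1}{5} \left(-16 - 21 - 40\right)\right) + 40} = \frac{1}{\left(-65 - \frac{1}{2} \cdot \frac{1}{5} \left(-77\right)\right) + 40} = \frac{1}{\left(-65 - - \frac{77}{10}\right) + 40} = \frac{1}{\left(-65 + \frac{77}{10}\right) + 40} = \frac{1}{- \frac{573}{10} + 40} = \frac{1}{- \frac{173}{10}} = - \frac{10}{173}$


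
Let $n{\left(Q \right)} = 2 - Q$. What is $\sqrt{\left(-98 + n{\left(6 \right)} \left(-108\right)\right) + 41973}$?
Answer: $\sqrt{42307} \approx 205.69$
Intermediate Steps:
$\sqrt{\left(-98 + n{\left(6 \right)} \left(-108\right)\right) + 41973} = \sqrt{\left(-98 + \left(2 - 6\right) \left(-108\right)\right) + 41973} = \sqrt{\left(-98 - -432\right) + 41973} = \sqrt{\left(-98 + 432\right) + 41973} = \sqrt{334 + 41973} = \sqrt{42307}$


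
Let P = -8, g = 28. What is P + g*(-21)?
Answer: -596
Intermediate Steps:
P + g*(-21) = -8 + 28*(-21) = -8 - 588 = -596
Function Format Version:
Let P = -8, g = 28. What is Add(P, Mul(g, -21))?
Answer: -596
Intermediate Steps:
Add(P, Mul(g, -21)) = Add(-8, Mul(28, -21)) = Add(-8, -588) = -596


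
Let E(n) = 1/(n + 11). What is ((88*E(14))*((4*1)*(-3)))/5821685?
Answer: -1056/145542125 ≈ -7.2556e-6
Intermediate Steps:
E(n) = 1/(11 + n)
((88*E(14))*((4*1)*(-3)))/5821685 = ((88/(11 + 14))*((4*1)*(-3)))/5821685 = ((88/25)*(4*(-3)))*(1/5821685) = ((88*(1/25))*(-12))*(1/5821685) = ((88/25)*(-12))*(1/5821685) = -1056/25*1/5821685 = -1056/145542125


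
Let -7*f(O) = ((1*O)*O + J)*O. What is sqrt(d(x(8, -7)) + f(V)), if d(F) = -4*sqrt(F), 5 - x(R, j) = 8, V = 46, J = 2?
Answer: 2*sqrt(-170499 - 49*I*sqrt(3))/7 ≈ 0.029363 - 117.98*I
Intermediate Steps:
x(R, j) = -3 (x(R, j) = 5 - 1*8 = 5 - 8 = -3)
f(O) = -O*(2 + O**2)/7 (f(O) = -((1*O)*O + 2)*O/7 = -(O*O + 2)*O/7 = -(O**2 + 2)*O/7 = -(2 + O**2)*O/7 = -O*(2 + O**2)/7)
sqrt(d(x(8, -7)) + f(V)) = sqrt(-4*I*sqrt(3) - 1/7*46*(2 + 46**2)) = sqrt(-4*I*sqrt(3) - 1/7*46*(2 + 2116)) = sqrt(-4*I*sqrt(3) - 1/7*46*2118) = sqrt(-4*I*sqrt(3) - 97428/7) = sqrt(-97428/7 - 4*I*sqrt(3))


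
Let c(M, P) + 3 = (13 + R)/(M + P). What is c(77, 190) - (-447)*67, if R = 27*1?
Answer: 7995622/267 ≈ 29946.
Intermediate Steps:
R = 27
c(M, P) = -3 + 40/(M + P) (c(M, P) = -3 + (13 + 27)/(M + P) = -3 + 40/(M + P))
c(77, 190) - (-447)*67 = (40 - 3*77 - 3*190)/(77 + 190) - (-447)*67 = (40 - 231 - 570)/267 - 1*(-29949) = (1/267)*(-761) + 29949 = -761/267 + 29949 = 7995622/267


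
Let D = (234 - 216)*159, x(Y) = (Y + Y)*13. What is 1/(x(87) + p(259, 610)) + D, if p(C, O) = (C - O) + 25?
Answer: 5540833/1936 ≈ 2862.0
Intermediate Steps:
x(Y) = 26*Y (x(Y) = (2*Y)*13 = 26*Y)
p(C, O) = 25 + C - O
D = 2862 (D = 18*159 = 2862)
1/(x(87) + p(259, 610)) + D = 1/(26*87 + (25 + 259 - 1*610)) + 2862 = 1/(2262 + (25 + 259 - 610)) + 2862 = 1/(2262 - 326) + 2862 = 1/1936 + 2862 = 5540833/1936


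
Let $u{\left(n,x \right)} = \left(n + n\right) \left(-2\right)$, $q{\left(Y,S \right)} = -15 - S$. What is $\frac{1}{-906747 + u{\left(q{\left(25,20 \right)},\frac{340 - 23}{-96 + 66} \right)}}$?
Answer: $- \frac{1}{906607} \approx -1.103 \cdot 10^{-6}$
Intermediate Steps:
$u{\left(n,x \right)} = - 4 n$ ($u{\left(n,x \right)} = 2 n \left(-2\right) = - 4 n$)
$\frac{1}{-906747 + u{\left(q{\left(25,20 \right)},\frac{340 - 23}{-96 + 66} \right)}} = \frac{1}{-906747 - 4 \left(-15 - 20\right)} = \frac{1}{-906747 - -140} = \frac{1}{-906747 + 140} = \frac{1}{-906607} = - \frac{1}{906607}$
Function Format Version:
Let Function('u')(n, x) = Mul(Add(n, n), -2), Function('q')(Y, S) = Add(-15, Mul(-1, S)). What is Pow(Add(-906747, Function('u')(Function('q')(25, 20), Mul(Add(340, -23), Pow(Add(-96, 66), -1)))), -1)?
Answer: Rational(-1, 906607) ≈ -1.1030e-6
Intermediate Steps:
Function('u')(n, x) = Mul(-4, n) (Function('u')(n, x) = Mul(Mul(2, n), -2) = Mul(-4, n))
Pow(Add(-906747, Function('u')(Function('q')(25, 20), Mul(Add(340, -23), Pow(Add(-96, 66), -1)))), -1) = Pow(Add(-906747, Mul(-4, Add(-15, Mul(-1, 20)))), -1) = Pow(Add(-906747, Mul(-4, Add(-15, -20))), -1) = Pow(Add(-906747, Mul(-4, -35)), -1) = Pow(Add(-906747, 140), -1) = Pow(-906607, -1) = Rational(-1, 906607)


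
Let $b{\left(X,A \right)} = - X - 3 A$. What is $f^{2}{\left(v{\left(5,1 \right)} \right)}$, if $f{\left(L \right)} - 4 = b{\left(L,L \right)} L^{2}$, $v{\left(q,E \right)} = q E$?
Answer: $246016$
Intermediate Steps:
$v{\left(q,E \right)} = E q$
$f{\left(L \right)} = 4 - 4 L^{3}$ ($f{\left(L \right)} = 4 + \left(- L - 3 L\right) L^{2} = 4 + - 4 L L^{2} = 4 - 4 L^{3}$)
$f^{2}{\left(v{\left(5,1 \right)} \right)} = \left(4 - 4 \left(1 \cdot 5\right)^{3}\right)^{2} = \left(4 - 4 \cdot 5^{3}\right)^{2} = \left(4 - 500\right)^{2} = \left(-496\right)^{2} = 246016$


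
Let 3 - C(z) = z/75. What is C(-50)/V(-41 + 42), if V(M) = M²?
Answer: 11/3 ≈ 3.6667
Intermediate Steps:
C(z) = 3 - z/75
C(-50)/V(-41 + 42) = (3 - 1/75*(-50))/((-41 + 42)²) = (3 + ⅔)/(1²) = (11/3)/1 = (11/3)*1 = 11/3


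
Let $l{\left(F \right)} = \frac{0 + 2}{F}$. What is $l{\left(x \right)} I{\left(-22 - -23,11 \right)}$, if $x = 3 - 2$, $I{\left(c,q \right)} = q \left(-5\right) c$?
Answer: $-110$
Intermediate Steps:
$I{\left(c,q \right)} = - 5 c q$ ($I{\left(c,q \right)} = - 5 q c = - 5 c q$)
$x = 1$
$l{\left(F \right)} = \frac{2}{F}$
$l{\left(x \right)} I{\left(-22 - -23,11 \right)} = \frac{2}{1} \left(\left(-5\right) \left(-22 - -23\right) 11\right) = 2 \cdot 1 \left(\left(-5\right) \left(-22 + 23\right) 11\right) = 2 \left(\left(-5\right) 1 \cdot 11\right) = 2 \left(-55\right) = -110$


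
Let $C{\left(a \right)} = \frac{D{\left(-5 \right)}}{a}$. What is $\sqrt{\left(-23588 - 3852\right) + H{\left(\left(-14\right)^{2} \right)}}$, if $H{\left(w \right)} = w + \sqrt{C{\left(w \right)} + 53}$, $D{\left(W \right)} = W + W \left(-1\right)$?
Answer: $\sqrt{-27244 + \sqrt{53}} \approx 165.04 i$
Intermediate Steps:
$D{\left(W \right)} = 0$ ($D{\left(W \right)} = W - W = 0$)
$C{\left(a \right)} = 0$ ($C{\left(a \right)} = \frac{0}{a} = 0$)
$H{\left(w \right)} = w + \sqrt{53}$ ($H{\left(w \right)} = w + \sqrt{0 + 53} = w + \sqrt{53}$)
$\sqrt{\left(-23588 - 3852\right) + H{\left(\left(-14\right)^{2} \right)}} = \sqrt{\left(-23588 - 3852\right) + \left(\left(-14\right)^{2} + \sqrt{53}\right)} = \sqrt{-27440 + \left(196 + \sqrt{53}\right)} = \sqrt{-27244 + \sqrt{53}}$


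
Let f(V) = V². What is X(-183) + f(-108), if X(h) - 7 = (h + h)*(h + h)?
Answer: 145627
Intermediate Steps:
X(h) = 7 + 4*h² (X(h) = 7 + (h + h)*(h + h) = 7 + (2*h)*(2*h) = 7 + 4*h²)
X(-183) + f(-108) = (7 + 4*(-183)²) + (-108)² = (7 + 4*33489) + 11664 = (7 + 133956) + 11664 = 133963 + 11664 = 145627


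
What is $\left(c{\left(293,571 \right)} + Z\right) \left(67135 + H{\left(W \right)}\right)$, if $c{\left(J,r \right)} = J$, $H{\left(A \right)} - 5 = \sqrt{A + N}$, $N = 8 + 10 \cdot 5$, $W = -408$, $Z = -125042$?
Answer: $-8375647860 - 623745 i \sqrt{14} \approx -8.3756 \cdot 10^{9} - 2.3338 \cdot 10^{6} i$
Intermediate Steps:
$N = 58$ ($N = 8 + 50 = 58$)
$H{\left(A \right)} = 5 + \sqrt{58 + A}$ ($H{\left(A \right)} = 5 + \sqrt{A + 58} = 5 + \sqrt{58 + A}$)
$\left(c{\left(293,571 \right)} + Z\right) \left(67135 + H{\left(W \right)}\right) = \left(293 - 125042\right) \left(67135 + \left(5 + \sqrt{58 - 408}\right)\right) = - 124749 \left(67135 + \left(5 + \sqrt{-350}\right)\right) = - 124749 \left(67135 + \left(5 + 5 i \sqrt{14}\right)\right) = - 124749 \left(67140 + 5 i \sqrt{14}\right) = -8375647860 - 623745 i \sqrt{14}$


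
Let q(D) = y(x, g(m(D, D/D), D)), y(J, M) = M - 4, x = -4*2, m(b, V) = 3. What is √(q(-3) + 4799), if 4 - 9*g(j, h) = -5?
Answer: 2*√1199 ≈ 69.253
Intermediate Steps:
g(j, h) = 1 (g(j, h) = 4/9 - ⅑*(-5) = 4/9 + 5/9 = 1)
x = -8
y(J, M) = -4 + M
q(D) = -3 (q(D) = -4 + 1 = -3)
√(q(-3) + 4799) = √(-3 + 4799) = √4796 = 2*√1199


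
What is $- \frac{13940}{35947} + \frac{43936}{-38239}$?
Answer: $- \frac{2112419052}{1374577333} \approx -1.5368$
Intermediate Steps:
$- \frac{13940}{35947} + \frac{43936}{-38239} = \left(-13940\right) \frac{1}{35947} + 43936 \left(- \frac{1}{38239}\right) = - \frac{13940}{35947} - \frac{43936}{38239} = - \frac{2112419052}{1374577333}$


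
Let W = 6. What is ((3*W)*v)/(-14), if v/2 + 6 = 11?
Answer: -90/7 ≈ -12.857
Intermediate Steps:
v = 10 (v = -12 + 2*11 = -12 + 22 = 10)
((3*W)*v)/(-14) = ((3*6)*10)/(-14) = (18*10)*(-1/14) = 180*(-1/14) = -90/7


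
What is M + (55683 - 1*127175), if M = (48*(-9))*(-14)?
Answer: -65444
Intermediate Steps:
M = 6048 (M = -432*(-14) = 6048)
M + (55683 - 1*127175) = 6048 + (55683 - 1*127175) = 6048 + (55683 - 127175) = 6048 - 71492 = -65444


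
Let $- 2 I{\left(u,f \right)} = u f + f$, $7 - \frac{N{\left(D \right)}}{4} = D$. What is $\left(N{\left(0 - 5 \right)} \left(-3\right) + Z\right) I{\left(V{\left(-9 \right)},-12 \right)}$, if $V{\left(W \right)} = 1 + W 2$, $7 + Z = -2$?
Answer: $14688$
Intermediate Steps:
$N{\left(D \right)} = 28 - 4 D$
$Z = -9$ ($Z = -7 - 2 = -9$)
$V{\left(W \right)} = 1 + 2 W$
$I{\left(u,f \right)} = - \frac{f}{2} - \frac{f u}{2}$ ($I{\left(u,f \right)} = - \frac{u f + f}{2} = - \frac{f u + f}{2} = - \frac{f + f u}{2} = - \frac{f}{2} - \frac{f u}{2}$)
$\left(N{\left(0 - 5 \right)} \left(-3\right) + Z\right) I{\left(V{\left(-9 \right)},-12 \right)} = \left(\left(28 - 4 \left(0 - 5\right)\right) \left(-3\right) - 9\right) \left(\left(- \frac{1}{2}\right) \left(-12\right) \left(1 + \left(1 + 2 \left(-9\right)\right)\right)\right) = \left(\left(28 - -20\right) \left(-3\right) - 9\right) \left(\left(- \frac{1}{2}\right) \left(-12\right) \left(1 + \left(1 - 18\right)\right)\right) = \left(\left(28 + 20\right) \left(-3\right) - 9\right) \left(\left(- \frac{1}{2}\right) \left(-12\right) \left(1 - 17\right)\right) = \left(48 \left(-3\right) - 9\right) \left(\left(- \frac{1}{2}\right) \left(-12\right) \left(-16\right)\right) = \left(-144 - 9\right) \left(-96\right) = \left(-153\right) \left(-96\right) = 14688$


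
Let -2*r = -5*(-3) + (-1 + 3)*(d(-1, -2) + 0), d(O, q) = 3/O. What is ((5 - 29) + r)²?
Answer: 3249/4 ≈ 812.25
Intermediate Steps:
r = -9/2 (r = -(-5*(-3) + (-1 + 3)*(3/(-1) + 0))/2 = -(15 + 2*(3*(-1) + 0))/2 = -(15 + 2*(-3 + 0))/2 = -(15 + 2*(-3))/2 = -(15 - 6)/2 = -½*9 = -9/2 ≈ -4.5000)
((5 - 29) + r)² = ((5 - 29) - 9/2)² = (-24 - 9/2)² = (-57/2)² = 3249/4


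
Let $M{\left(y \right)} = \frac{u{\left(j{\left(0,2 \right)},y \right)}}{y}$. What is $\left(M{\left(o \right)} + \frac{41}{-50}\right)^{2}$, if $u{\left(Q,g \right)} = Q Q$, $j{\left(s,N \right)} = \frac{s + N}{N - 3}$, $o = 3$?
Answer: $\frac{5929}{22500} \approx 0.26351$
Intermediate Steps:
$j{\left(s,N \right)} = \frac{N + s}{-3 + N}$
$u{\left(Q,g \right)} = Q^{2}$
$M{\left(y \right)} = \frac{4}{y}$ ($M{\left(y \right)} = \frac{\left(\frac{2 + 0}{-3 + 2}\right)^{2}}{y} = \frac{\left(\frac{1}{-1} \cdot 2\right)^{2}}{y} = \frac{\left(\left(-1\right) 2\right)^{2}}{y} = \frac{\left(-2\right)^{2}}{y} = \frac{4}{y}$)
$\left(M{\left(o \right)} + \frac{41}{-50}\right)^{2} = \left(\frac{4}{3} + \frac{41}{-50}\right)^{2} = \left(4 \cdot \frac{1}{3} + 41 \left(- \frac{1}{50}\right)\right)^{2} = \left(\frac{4}{3} - \frac{41}{50}\right)^{2} = \left(\frac{77}{150}\right)^{2} = \frac{5929}{22500}$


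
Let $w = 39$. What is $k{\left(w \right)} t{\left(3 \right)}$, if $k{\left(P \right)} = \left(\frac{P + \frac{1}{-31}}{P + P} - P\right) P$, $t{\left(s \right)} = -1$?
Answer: $\frac{46547}{31} \approx 1501.5$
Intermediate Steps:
$k{\left(P \right)} = P \left(- P + \frac{- \frac{1}{31} + P}{2 P}\right)$ ($k{\left(P \right)} = \left(\frac{P - \frac{1}{31}}{2 P} - P\right) P = \left(\left(- \frac{1}{31} + P\right) \frac{1}{2 P} - P\right) P = \left(\frac{- \frac{1}{31} + P}{2 P} - P\right) P = \left(- P + \frac{- \frac{1}{31} + P}{2 P}\right) P = P \left(- P + \frac{- \frac{1}{31} + P}{2 P}\right)$)
$k{\left(w \right)} t{\left(3 \right)} = \left(- \frac{1}{62} + \frac{1}{2} \cdot 39 - 39^{2}\right) \left(-1\right) = \left(- \frac{1}{62} + \frac{39}{2} - 1521\right) \left(-1\right) = \left(- \frac{46547}{31}\right) \left(-1\right) = \frac{46547}{31}$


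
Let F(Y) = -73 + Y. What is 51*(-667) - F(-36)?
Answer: -33908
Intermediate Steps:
51*(-667) - F(-36) = 51*(-667) - (-73 - 36) = -34017 - 1*(-109) = -34017 + 109 = -33908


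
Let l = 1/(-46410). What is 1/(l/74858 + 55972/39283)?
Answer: 136475418637740/194455671166877 ≈ 0.70183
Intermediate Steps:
l = -1/46410 ≈ -2.1547e-5
1/(l/74858 + 55972/39283) = 1/(-1/46410/74858 + 55972/39283) = 1/(-1/46410*1/74858 + 55972*(1/39283)) = 1/(-1/3474159780 + 55972/39283) = 1/(194455671166877/136475418637740) = 136475418637740/194455671166877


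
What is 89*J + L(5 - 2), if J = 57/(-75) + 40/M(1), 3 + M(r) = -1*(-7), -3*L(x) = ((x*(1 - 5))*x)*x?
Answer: 21459/25 ≈ 858.36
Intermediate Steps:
L(x) = 4*x³/3 (L(x) = -(x*(1 - 5))*x*x/3 = -(x*(-4))*x*x/3 = -(-4*x)*x*x/3 = -(-4*x²)*x/3 = -(-4)*x³/3 = 4*x³/3)
M(r) = 4 (M(r) = -3 - 1*(-7) = -3 + 7 = 4)
J = 231/25 (J = 57/(-75) + 40/4 = 57*(-1/75) + 40*(¼) = -19/25 + 10 = 231/25 ≈ 9.2400)
89*J + L(5 - 2) = 89*(231/25) + 4*(5 - 2)³/3 = 20559/25 + (4/3)*3³ = 20559/25 + (4/3)*27 = 20559/25 + 36 = 21459/25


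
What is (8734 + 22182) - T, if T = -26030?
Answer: 56946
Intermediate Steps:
(8734 + 22182) - T = (8734 + 22182) - 1*(-26030) = 30916 + 26030 = 56946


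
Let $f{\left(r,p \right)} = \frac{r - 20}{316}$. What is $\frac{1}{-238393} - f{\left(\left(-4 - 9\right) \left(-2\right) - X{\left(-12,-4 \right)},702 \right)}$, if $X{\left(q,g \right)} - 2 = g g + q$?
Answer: $- \frac{1}{238393} \approx -4.1948 \cdot 10^{-6}$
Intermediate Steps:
$X{\left(q,g \right)} = 2 + q + g^{2}$ ($X{\left(q,g \right)} = 2 + \left(g g + q\right) = 2 + \left(g^{2} + q\right) = 2 + \left(q + g^{2}\right) = 2 + q + g^{2}$)
$f{\left(r,p \right)} = - \frac{5}{79} + \frac{r}{316}$ ($f{\left(r,p \right)} = \left(r - 20\right) \frac{1}{316} = \left(-20 + r\right) \frac{1}{316} = - \frac{5}{79} + \frac{r}{316}$)
$\frac{1}{-238393} - f{\left(\left(-4 - 9\right) \left(-2\right) - X{\left(-12,-4 \right)},702 \right)} = \frac{1}{-238393} - \left(- \frac{5}{79} + \frac{\left(-4 - 9\right) \left(-2\right) - \left(2 - 12 + \left(-4\right)^{2}\right)}{316}\right) = - \frac{1}{238393} - \left(- \frac{5}{79} + \frac{\left(-13\right) \left(-2\right) - \left(2 - 12 + 16\right)}{316}\right) = - \frac{1}{238393} - \left(- \frac{5}{79} + \frac{26 - 6}{316}\right) = - \frac{1}{238393} - \left(- \frac{5}{79} + \frac{1}{316} \cdot 20\right) = - \frac{1}{238393} - \left(- \frac{5}{79} + \frac{5}{79}\right) = - \frac{1}{238393} - 0 = - \frac{1}{238393} + 0 = - \frac{1}{238393}$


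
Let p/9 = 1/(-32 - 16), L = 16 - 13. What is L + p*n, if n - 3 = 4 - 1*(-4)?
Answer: 15/16 ≈ 0.93750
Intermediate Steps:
n = 11 (n = 3 + (4 - 1*(-4)) = 3 + (4 + 4) = 3 + 8 = 11)
L = 3
p = -3/16 (p = 9/(-32 - 16) = 9/(-48) = 9*(-1/48) = -3/16 ≈ -0.18750)
L + p*n = 3 - 3/16*11 = 3 - 33/16 = 15/16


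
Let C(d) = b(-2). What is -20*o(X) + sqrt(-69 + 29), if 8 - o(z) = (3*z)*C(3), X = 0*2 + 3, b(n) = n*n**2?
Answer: -1600 + 2*I*sqrt(10) ≈ -1600.0 + 6.3246*I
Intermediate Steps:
b(n) = n**3
X = 3 (X = 0 + 3 = 3)
C(d) = -8 (C(d) = (-2)**3 = -8)
o(z) = 8 + 24*z (o(z) = 8 - 3*z*(-8) = 8 - (-24)*z = 8 + 24*z)
-20*o(X) + sqrt(-69 + 29) = -20*(8 + 24*3) + sqrt(-69 + 29) = -20*(8 + 72) + sqrt(-40) = -20*80 + 2*I*sqrt(10) = -1600 + 2*I*sqrt(10)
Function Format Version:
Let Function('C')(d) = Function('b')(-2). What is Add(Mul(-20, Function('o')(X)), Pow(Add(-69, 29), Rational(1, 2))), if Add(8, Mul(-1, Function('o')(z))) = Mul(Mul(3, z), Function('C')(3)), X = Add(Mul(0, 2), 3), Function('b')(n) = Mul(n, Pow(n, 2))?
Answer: Add(-1600, Mul(2, I, Pow(10, Rational(1, 2)))) ≈ Add(-1600.0, Mul(6.3246, I))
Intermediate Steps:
Function('b')(n) = Pow(n, 3)
X = 3 (X = Add(0, 3) = 3)
Function('C')(d) = -8 (Function('C')(d) = Pow(-2, 3) = -8)
Function('o')(z) = Add(8, Mul(24, z)) (Function('o')(z) = Add(8, Mul(-1, Mul(Mul(3, z), -8))) = Add(8, Mul(-1, Mul(-24, z))) = Add(8, Mul(24, z)))
Add(Mul(-20, Function('o')(X)), Pow(Add(-69, 29), Rational(1, 2))) = Add(Mul(-20, Add(8, Mul(24, 3))), Pow(Add(-69, 29), Rational(1, 2))) = Add(Mul(-20, Add(8, 72)), Pow(-40, Rational(1, 2))) = Add(Mul(-20, 80), Mul(2, I, Pow(10, Rational(1, 2)))) = Add(-1600, Mul(2, I, Pow(10, Rational(1, 2))))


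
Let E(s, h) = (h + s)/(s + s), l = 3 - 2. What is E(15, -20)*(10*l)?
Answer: -5/3 ≈ -1.6667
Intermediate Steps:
l = 1
E(s, h) = (h + s)/(2*s) (E(s, h) = (h + s)/((2*s)) = (h + s)*(1/(2*s)) = (h + s)/(2*s))
E(15, -20)*(10*l) = ((½)*(-20 + 15)/15)*(10*1) = ((½)*(1/15)*(-5))*10 = -⅙*10 = -5/3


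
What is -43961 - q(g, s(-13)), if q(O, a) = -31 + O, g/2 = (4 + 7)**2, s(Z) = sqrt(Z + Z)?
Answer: -44172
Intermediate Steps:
s(Z) = sqrt(2)*sqrt(Z) (s(Z) = sqrt(2*Z) = sqrt(2)*sqrt(Z))
g = 242 (g = 2*(4 + 7)**2 = 2*11**2 = 2*121 = 242)
-43961 - q(g, s(-13)) = -43961 - (-31 + 242) = -43961 - 1*211 = -43961 - 211 = -44172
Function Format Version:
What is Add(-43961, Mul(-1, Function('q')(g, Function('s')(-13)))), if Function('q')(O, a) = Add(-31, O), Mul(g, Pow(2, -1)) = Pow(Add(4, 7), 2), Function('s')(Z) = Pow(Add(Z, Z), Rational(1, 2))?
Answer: -44172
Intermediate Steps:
Function('s')(Z) = Mul(Pow(2, Rational(1, 2)), Pow(Z, Rational(1, 2))) (Function('s')(Z) = Pow(Mul(2, Z), Rational(1, 2)) = Mul(Pow(2, Rational(1, 2)), Pow(Z, Rational(1, 2))))
g = 242 (g = Mul(2, Pow(Add(4, 7), 2)) = Mul(2, Pow(11, 2)) = Mul(2, 121) = 242)
Add(-43961, Mul(-1, Function('q')(g, Function('s')(-13)))) = Add(-43961, Mul(-1, Add(-31, 242))) = Add(-43961, Mul(-1, 211)) = Add(-43961, -211) = -44172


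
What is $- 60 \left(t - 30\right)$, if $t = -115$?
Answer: $8700$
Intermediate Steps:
$- 60 \left(t - 30\right) = - 60 \left(-115 - 30\right) = \left(-60\right) \left(-145\right) = 8700$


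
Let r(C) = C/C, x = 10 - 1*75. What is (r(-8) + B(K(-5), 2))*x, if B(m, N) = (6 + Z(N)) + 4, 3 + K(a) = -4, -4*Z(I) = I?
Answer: -1365/2 ≈ -682.50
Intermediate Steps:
Z(I) = -I/4
K(a) = -7 (K(a) = -3 - 4 = -7)
B(m, N) = 10 - N/4 (B(m, N) = (6 - N/4) + 4 = 10 - N/4)
x = -65 (x = 10 - 75 = -65)
r(C) = 1
(r(-8) + B(K(-5), 2))*x = (1 + (10 - ¼*2))*(-65) = (1 + (10 - ½))*(-65) = (1 + 19/2)*(-65) = (21/2)*(-65) = -1365/2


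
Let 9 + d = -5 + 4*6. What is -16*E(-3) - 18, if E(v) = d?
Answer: -178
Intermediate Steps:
d = 10 (d = -9 + (-5 + 4*6) = -9 + (-5 + 24) = -9 + 19 = 10)
E(v) = 10
-16*E(-3) - 18 = -16*10 - 18 = -160 - 18 = -178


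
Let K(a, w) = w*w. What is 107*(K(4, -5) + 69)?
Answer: 10058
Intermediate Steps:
K(a, w) = w**2
107*(K(4, -5) + 69) = 107*((-5)**2 + 69) = 107*(25 + 69) = 107*94 = 10058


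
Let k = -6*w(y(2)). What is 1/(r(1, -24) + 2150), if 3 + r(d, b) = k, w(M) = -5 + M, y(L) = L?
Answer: 1/2165 ≈ 0.00046189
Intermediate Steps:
k = 18 (k = -6*(-5 + 2) = -6*(-3) = 18)
r(d, b) = 15 (r(d, b) = -3 + 18 = 15)
1/(r(1, -24) + 2150) = 1/(15 + 2150) = 1/2165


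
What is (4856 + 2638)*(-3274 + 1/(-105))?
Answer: -858739958/35 ≈ -2.4535e+7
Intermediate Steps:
(4856 + 2638)*(-3274 + 1/(-105)) = 7494*(-3274 - 1/105) = 7494*(-343771/105) = -858739958/35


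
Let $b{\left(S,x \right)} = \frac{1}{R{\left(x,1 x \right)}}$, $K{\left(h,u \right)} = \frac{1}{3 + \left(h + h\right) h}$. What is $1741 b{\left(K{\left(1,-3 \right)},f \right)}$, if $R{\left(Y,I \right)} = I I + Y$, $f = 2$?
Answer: $\frac{1741}{6} \approx 290.17$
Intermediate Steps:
$R{\left(Y,I \right)} = Y + I^{2}$ ($R{\left(Y,I \right)} = I^{2} + Y = Y + I^{2}$)
$K{\left(h,u \right)} = \frac{1}{3 + 2 h^{2}}$ ($K{\left(h,u \right)} = \frac{1}{3 + 2 h h} = \frac{1}{3 + 2 h^{2}}$)
$b{\left(S,x \right)} = \frac{1}{x + x^{2}}$ ($b{\left(S,x \right)} = \frac{1}{x + \left(1 x\right)^{2}} = \frac{1}{x + x^{2}}$)
$1741 b{\left(K{\left(1,-3 \right)},f \right)} = 1741 \frac{1}{2 \left(1 + 2\right)} = 1741 \frac{1}{2 \cdot 3} = 1741 \cdot \frac{1}{2} \cdot \frac{1}{3} = 1741 \cdot \frac{1}{6} = \frac{1741}{6}$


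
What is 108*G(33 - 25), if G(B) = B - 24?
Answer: -1728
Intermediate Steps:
G(B) = -24 + B
108*G(33 - 25) = 108*(-24 + (33 - 25)) = 108*(-24 + 8) = 108*(-16) = -1728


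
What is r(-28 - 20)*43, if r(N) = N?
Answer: -2064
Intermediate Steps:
r(-28 - 20)*43 = (-28 - 20)*43 = -48*43 = -2064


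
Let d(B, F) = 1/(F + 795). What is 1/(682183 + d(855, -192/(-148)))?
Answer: 29463/20099157766 ≈ 1.4659e-6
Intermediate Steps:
d(B, F) = 1/(795 + F)
1/(682183 + d(855, -192/(-148))) = 1/(682183 + 1/(795 - 192/(-148))) = 1/(682183 + 1/(795 - 192*(-1/148))) = 1/(682183 + 1/(795 + 48/37)) = 1/(682183 + 1/(29463/37)) = 1/(682183 + 37/29463) = 1/(20099157766/29463) = 29463/20099157766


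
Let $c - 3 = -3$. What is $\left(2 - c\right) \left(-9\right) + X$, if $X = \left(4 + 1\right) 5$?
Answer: $7$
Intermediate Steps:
$c = 0$ ($c = 3 - 3 = 0$)
$X = 25$ ($X = 5 \cdot 5 = 25$)
$\left(2 - c\right) \left(-9\right) + X = \left(2 - 0\right) \left(-9\right) + 25 = \left(2 + 0\right) \left(-9\right) + 25 = 2 \left(-9\right) + 25 = -18 + 25 = 7$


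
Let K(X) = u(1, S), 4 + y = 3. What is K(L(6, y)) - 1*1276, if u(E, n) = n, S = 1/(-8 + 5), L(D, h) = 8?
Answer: -3829/3 ≈ -1276.3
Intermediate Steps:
y = -1 (y = -4 + 3 = -1)
S = -⅓ (S = 1/(-3) = -⅓ ≈ -0.33333)
K(X) = -⅓
K(L(6, y)) - 1*1276 = -⅓ - 1*1276 = -⅓ - 1276 = -3829/3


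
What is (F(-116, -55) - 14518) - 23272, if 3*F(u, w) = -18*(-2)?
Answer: -37778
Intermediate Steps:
F(u, w) = 12 (F(u, w) = (-18*(-2))/3 = (⅓)*36 = 12)
(F(-116, -55) - 14518) - 23272 = (12 - 14518) - 23272 = -14506 - 23272 = -37778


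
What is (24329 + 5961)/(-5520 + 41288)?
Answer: 15145/17884 ≈ 0.84685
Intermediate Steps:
(24329 + 5961)/(-5520 + 41288) = 30290/35768 = 30290*(1/35768) = 15145/17884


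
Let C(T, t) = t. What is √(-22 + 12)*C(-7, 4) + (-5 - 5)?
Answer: -10 + 4*I*√10 ≈ -10.0 + 12.649*I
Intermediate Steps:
√(-22 + 12)*C(-7, 4) + (-5 - 5) = √(-22 + 12)*4 + (-5 - 5) = √(-10)*4 - 10 = (I*√10)*4 - 10 = 4*I*√10 - 10 = -10 + 4*I*√10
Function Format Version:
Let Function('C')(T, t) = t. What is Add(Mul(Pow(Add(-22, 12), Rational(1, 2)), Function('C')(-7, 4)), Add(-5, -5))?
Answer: Add(-10, Mul(4, I, Pow(10, Rational(1, 2)))) ≈ Add(-10.000, Mul(12.649, I))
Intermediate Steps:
Add(Mul(Pow(Add(-22, 12), Rational(1, 2)), Function('C')(-7, 4)), Add(-5, -5)) = Add(Mul(Pow(Add(-22, 12), Rational(1, 2)), 4), Add(-5, -5)) = Add(Mul(Pow(-10, Rational(1, 2)), 4), -10) = Add(Mul(Mul(I, Pow(10, Rational(1, 2))), 4), -10) = Add(Mul(4, I, Pow(10, Rational(1, 2))), -10) = Add(-10, Mul(4, I, Pow(10, Rational(1, 2))))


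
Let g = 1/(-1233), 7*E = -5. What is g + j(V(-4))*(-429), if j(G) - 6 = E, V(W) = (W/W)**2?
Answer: -19571416/8631 ≈ -2267.6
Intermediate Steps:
V(W) = 1 (V(W) = 1**2 = 1)
E = -5/7 (E = (1/7)*(-5) = -5/7 ≈ -0.71429)
j(G) = 37/7 (j(G) = 6 - 5/7 = 37/7)
g = -1/1233 ≈ -0.00081103
g + j(V(-4))*(-429) = -1/1233 + (37/7)*(-429) = -1/1233 - 15873/7 = -19571416/8631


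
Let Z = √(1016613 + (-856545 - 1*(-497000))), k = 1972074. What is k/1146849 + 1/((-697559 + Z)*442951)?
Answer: 141683391955489936078957/82395212543275506968929 - 2*√164267/215534597518789763 ≈ 1.7196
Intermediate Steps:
Z = 2*√164267 (Z = √(1016613 + (-856545 + 497000)) = √(1016613 - 359545) = √657068 = 2*√164267 ≈ 810.60)
k/1146849 + 1/((-697559 + Z)*442951) = 1972074/1146849 + 1/(-697559 + 2*√164267*442951) = 1972074*(1/1146849) + (1/442951)/(-697559 + 2*√164267) = 657358/382283 + 1/(442951*(-697559 + 2*√164267))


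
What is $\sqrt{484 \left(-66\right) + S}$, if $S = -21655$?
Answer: $i \sqrt{53599} \approx 231.51 i$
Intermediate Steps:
$\sqrt{484 \left(-66\right) + S} = \sqrt{484 \left(-66\right) - 21655} = \sqrt{-31944 - 21655} = \sqrt{-53599} = i \sqrt{53599}$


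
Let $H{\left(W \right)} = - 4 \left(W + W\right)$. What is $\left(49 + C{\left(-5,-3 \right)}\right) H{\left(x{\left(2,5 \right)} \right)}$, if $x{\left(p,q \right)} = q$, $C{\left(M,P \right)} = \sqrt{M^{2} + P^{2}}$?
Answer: $-1960 - 40 \sqrt{34} \approx -2193.2$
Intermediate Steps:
$H{\left(W \right)} = - 8 W$ ($H{\left(W \right)} = - 4 \cdot 2 W = - 8 W$)
$\left(49 + C{\left(-5,-3 \right)}\right) H{\left(x{\left(2,5 \right)} \right)} = \left(49 + \sqrt{\left(-5\right)^{2} + \left(-3\right)^{2}}\right) \left(\left(-8\right) 5\right) = \left(49 + \sqrt{25 + 9}\right) \left(-40\right) = \left(49 + \sqrt{34}\right) \left(-40\right) = -1960 - 40 \sqrt{34}$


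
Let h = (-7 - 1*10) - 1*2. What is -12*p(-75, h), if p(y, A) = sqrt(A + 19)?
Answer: 0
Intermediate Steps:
h = -19 (h = (-7 - 10) - 2 = -17 - 2 = -19)
p(y, A) = sqrt(19 + A)
-12*p(-75, h) = -12*sqrt(19 - 19) = -12*sqrt(0) = -12*0 = 0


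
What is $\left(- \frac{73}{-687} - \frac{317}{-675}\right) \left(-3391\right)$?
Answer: $- \frac{301860038}{154575} \approx -1952.8$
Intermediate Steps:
$\left(- \frac{73}{-687} - \frac{317}{-675}\right) \left(-3391\right) = \left(\left(-73\right) \left(- \frac{1}{687}\right) - - \frac{317}{675}\right) \left(-3391\right) = \left(\frac{73}{687} + \frac{317}{675}\right) \left(-3391\right) = \frac{89018}{154575} \left(-3391\right) = - \frac{301860038}{154575}$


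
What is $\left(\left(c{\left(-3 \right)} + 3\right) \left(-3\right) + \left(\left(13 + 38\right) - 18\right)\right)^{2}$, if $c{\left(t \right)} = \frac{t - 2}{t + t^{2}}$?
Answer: $\frac{2809}{4} \approx 702.25$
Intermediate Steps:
$c{\left(t \right)} = \frac{-2 + t}{t + t^{2}}$
$\left(\left(c{\left(-3 \right)} + 3\right) \left(-3\right) + \left(\left(13 + 38\right) - 18\right)\right)^{2} = \left(\left(\frac{-2 - 3}{\left(-3\right) \left(1 - 3\right)} + 3\right) \left(-3\right) + \left(\left(13 + 38\right) - 18\right)\right)^{2} = \left(\left(\left(- \frac{1}{3}\right) \frac{1}{-2} \left(-5\right) + 3\right) \left(-3\right) + \left(51 - 18\right)\right)^{2} = \left(\left(\left(- \frac{1}{3}\right) \left(- \frac{1}{2}\right) \left(-5\right) + 3\right) \left(-3\right) + 33\right)^{2} = \left(\left(- \frac{5}{6} + 3\right) \left(-3\right) + 33\right)^{2} = \left(\frac{13}{6} \left(-3\right) + 33\right)^{2} = \left(- \frac{13}{2} + 33\right)^{2} = \left(\frac{53}{2}\right)^{2} = \frac{2809}{4}$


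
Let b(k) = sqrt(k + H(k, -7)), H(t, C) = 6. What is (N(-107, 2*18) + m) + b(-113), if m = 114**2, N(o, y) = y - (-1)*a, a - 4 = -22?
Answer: 13014 + I*sqrt(107) ≈ 13014.0 + 10.344*I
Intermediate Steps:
a = -18 (a = 4 - 22 = -18)
N(o, y) = -18 + y (N(o, y) = y - (-1)*(-18) = y - 1*18 = y - 18 = -18 + y)
b(k) = sqrt(6 + k) (b(k) = sqrt(k + 6) = sqrt(6 + k))
m = 12996
(N(-107, 2*18) + m) + b(-113) = ((-18 + 2*18) + 12996) + sqrt(6 - 113) = ((-18 + 36) + 12996) + sqrt(-107) = (18 + 12996) + I*sqrt(107) = 13014 + I*sqrt(107)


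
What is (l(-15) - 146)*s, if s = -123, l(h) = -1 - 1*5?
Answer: 18696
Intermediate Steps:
l(h) = -6 (l(h) = -1 - 5 = -6)
(l(-15) - 146)*s = (-6 - 146)*(-123) = -152*(-123) = 18696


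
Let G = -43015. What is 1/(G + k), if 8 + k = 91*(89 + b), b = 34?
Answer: -1/31830 ≈ -3.1417e-5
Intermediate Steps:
k = 11185 (k = -8 + 91*(89 + 34) = -8 + 91*123 = -8 + 11193 = 11185)
1/(G + k) = 1/(-43015 + 11185) = 1/(-31830) = -1/31830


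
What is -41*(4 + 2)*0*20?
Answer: 0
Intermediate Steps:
-41*(4 + 2)*0*20 = -41*(0 + 4)*0*20 = -1*41*0*20 = (1*(-41))*20 = 1*20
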